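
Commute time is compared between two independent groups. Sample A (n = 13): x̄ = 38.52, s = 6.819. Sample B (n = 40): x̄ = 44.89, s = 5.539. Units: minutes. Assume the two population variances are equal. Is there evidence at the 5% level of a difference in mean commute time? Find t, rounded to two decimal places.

Let group 1 = sample A, group 2 = sample B. H0: μ_1 = μ_2; H1: μ_1 ≠ μ_2 (two-sample pooled-variance t-test, two-sided).
s_p² = [(13−1)·6.819² + (40−1)·5.539²]/(13+40−2) = 34.4025
t = (38.52 − 44.89)/√[34.4025·(1/13 + 1/40)] = -3.40
df = n₁ + n₂ − 2 = 51
Two-sided p-value ≈ 0.0013
Since p ≈ 0.0013 < α = 0.05, reject H0; the evidence is statistically significant.

-3.40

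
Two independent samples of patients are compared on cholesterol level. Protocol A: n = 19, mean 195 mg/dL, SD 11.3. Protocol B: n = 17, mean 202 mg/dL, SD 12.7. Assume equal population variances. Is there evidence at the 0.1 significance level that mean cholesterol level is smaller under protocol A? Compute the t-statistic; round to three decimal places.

Let group 1 = protocol A, group 2 = protocol B. H0: μ_1 = μ_2; H1: μ_1 < μ_2 (two-sample pooled-variance t-test, left-tailed).
s_p² = [(19−1)·11.3² + (17−1)·12.7²]/(19+17−2) = 143.502
t = (195 − 202)/√[143.502·(1/19 + 1/17)] = -1.750
df = n₁ + n₂ − 2 = 34
p-value = P(T ≤ -1.750) ≈ 0.045
Since p ≈ 0.045 < α = 0.1, reject H0; the data support H1.

-1.750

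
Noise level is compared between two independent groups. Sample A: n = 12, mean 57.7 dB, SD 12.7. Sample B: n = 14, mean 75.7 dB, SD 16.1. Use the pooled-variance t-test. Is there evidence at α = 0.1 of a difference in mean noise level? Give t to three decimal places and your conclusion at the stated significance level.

t = -3.125; reject H0

Let group 1 = sample A, group 2 = sample B. H0: μ_1 = μ_2; H1: μ_1 ≠ μ_2 (two-sample pooled-variance t-test, two-sided).
s_p² = [(12−1)·12.7² + (14−1)·16.1²]/(12+14−2) = 214.33
t = (57.7 − 75.7)/√[214.33·(1/12 + 1/14)] = -3.125
df = n₁ + n₂ − 2 = 24
Two-sided p-value ≈ 0.0046
Since p ≈ 0.0046 < α = 0.1, reject H0; the data support H1.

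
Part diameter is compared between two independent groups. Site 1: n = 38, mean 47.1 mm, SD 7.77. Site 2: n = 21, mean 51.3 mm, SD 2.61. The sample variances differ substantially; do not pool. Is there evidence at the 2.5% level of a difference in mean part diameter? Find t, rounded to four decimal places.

-3.0365

Let group 1 = site 1, group 2 = site 2. H0: μ_1 = μ_2; H1: μ_1 ≠ μ_2 (Welch's two-sample t-test, two-sided).
t = (x̄_1 − x̄_2)/√(s_1²/n_1 + s_2²/n_2) = (47.1 − 51.3)/√(7.77²/38 + 2.61²/21) = -3.0365
Welch–Satterthwaite df ≈ 49.81
Two-sided p-value ≈ 0.0038
Since p ≈ 0.0038 < α = 0.025, reject H0; the data support H1.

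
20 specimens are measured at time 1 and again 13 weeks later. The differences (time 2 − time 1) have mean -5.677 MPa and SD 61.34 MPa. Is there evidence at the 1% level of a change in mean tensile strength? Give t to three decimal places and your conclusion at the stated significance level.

H0: μ_d = 0; H1: μ_d ≠ 0 (paired t-test on the differences, two-sided).
t = d̄/(s_d/√n) = -5.677/(61.34/√20) = -0.414
df = n − 1 = 19
Two-sided p-value ≈ 0.684
Since p ≈ 0.684 > α = 0.01, fail to reject H0; the data do not provide sufficient evidence against H0.

t = -0.414; fail to reject H0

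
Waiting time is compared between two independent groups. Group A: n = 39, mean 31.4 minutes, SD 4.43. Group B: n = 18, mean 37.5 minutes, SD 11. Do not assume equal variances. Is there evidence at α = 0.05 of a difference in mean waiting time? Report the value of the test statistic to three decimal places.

Let group 1 = group A, group 2 = group B. H0: μ_1 = μ_2; H1: μ_1 ≠ μ_2 (Welch's two-sample t-test, two-sided).
t = (x̄_1 − x̄_2)/√(s_1²/n_1 + s_2²/n_2) = (31.4 − 37.5)/√(4.43²/39 + 11²/18) = -2.269
Welch–Satterthwaite df ≈ 19.59
Two-sided p-value ≈ 0.0347
Since p ≈ 0.0347 < α = 0.05, reject H0; the data support H1.

-2.269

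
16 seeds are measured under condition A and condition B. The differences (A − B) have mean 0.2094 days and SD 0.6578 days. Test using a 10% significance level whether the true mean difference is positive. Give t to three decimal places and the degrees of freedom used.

t = 1.273, df = 15

H0: μ_d = 0; H1: μ_d > 0 (paired t-test on the differences, right-tailed).
t = d̄/(s_d/√n) = 0.2094/(0.6578/√16) = 1.273
df = n − 1 = 15
p-value = P(T ≥ 1.273) ≈ 0.111
Since p ≈ 0.111 > α = 0.1, fail to reject H0; the evidence is not statistically significant.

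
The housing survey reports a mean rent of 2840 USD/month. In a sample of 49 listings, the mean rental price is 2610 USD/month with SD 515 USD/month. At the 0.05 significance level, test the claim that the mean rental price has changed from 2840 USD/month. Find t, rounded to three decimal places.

-3.126

H0: μ = 2840; H1: μ ≠ 2840 (one-sample t-test, two-sided).
t = (x̄ − μ₀)/(s/√n) = (2610 − 2840)/(515/√49) = -3.126
df = n − 1 = 48
Two-sided p-value ≈ 0.003
Since p ≈ 0.003 < α = 0.05, reject H0; the data support H1.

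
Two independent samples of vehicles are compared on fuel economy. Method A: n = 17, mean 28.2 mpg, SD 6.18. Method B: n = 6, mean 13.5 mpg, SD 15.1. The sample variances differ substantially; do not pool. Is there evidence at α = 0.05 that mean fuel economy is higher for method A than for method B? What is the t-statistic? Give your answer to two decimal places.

Let group 1 = method A, group 2 = method B. H0: μ_1 = μ_2; H1: μ_1 > μ_2 (Welch's two-sample t-test, right-tailed).
t = (x̄_1 − x̄_2)/√(s_1²/n_1 + s_2²/n_2) = (28.2 − 13.5)/√(6.18²/17 + 15.1²/6) = 2.32
Welch–Satterthwaite df ≈ 5.60
p-value = P(T ≥ 2.32) ≈ 0.0314
Since p ≈ 0.0314 < α = 0.05, reject H0; the evidence is statistically significant.

2.32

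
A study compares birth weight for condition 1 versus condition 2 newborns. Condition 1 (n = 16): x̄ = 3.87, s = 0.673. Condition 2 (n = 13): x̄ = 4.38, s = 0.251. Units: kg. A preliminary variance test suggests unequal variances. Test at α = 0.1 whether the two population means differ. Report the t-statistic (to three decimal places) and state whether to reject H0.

Let group 1 = condition 1, group 2 = condition 2. H0: μ_1 = μ_2; H1: μ_1 ≠ μ_2 (Welch's two-sample t-test, two-sided).
t = (x̄_1 − x̄_2)/√(s_1²/n_1 + s_2²/n_2) = (3.87 − 4.38)/√(0.673²/16 + 0.251²/13) = -2.801
Welch–Satterthwaite df ≈ 19.85
Two-sided p-value ≈ 0.0111
Since p ≈ 0.0111 < α = 0.1, reject H0; the data support H1.

t = -2.801; reject H0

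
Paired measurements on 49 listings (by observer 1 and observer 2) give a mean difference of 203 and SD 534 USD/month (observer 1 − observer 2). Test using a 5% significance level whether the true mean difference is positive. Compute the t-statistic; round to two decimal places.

H0: μ_d = 0; H1: μ_d > 0 (paired t-test on the differences, right-tailed).
t = d̄/(s_d/√n) = 203/(534/√49) = 2.66
df = n − 1 = 48
p-value = P(T ≥ 2.66) ≈ 0.0053
Since p ≈ 0.0053 < α = 0.05, reject H0; the evidence is statistically significant.

2.66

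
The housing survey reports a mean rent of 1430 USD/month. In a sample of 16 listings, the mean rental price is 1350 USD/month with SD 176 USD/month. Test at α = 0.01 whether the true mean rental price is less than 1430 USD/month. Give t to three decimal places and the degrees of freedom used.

t = -1.818, df = 15

H0: μ = 1430; H1: μ < 1430 (one-sample t-test, left-tailed).
t = (x̄ − μ₀)/(s/√n) = (1350 − 1430)/(176/√16) = -1.818
df = n − 1 = 15
p-value = P(T ≤ -1.818) ≈ 0.0445
Since p ≈ 0.0445 > α = 0.01, fail to reject H0; the evidence is not statistically significant.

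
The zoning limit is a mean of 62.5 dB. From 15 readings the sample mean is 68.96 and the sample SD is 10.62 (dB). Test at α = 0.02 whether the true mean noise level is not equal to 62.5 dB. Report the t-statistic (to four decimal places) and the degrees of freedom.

t = 2.3559, df = 14

H0: μ = 62.5; H1: μ ≠ 62.5 (one-sample t-test, two-sided).
t = (x̄ − μ₀)/(s/√n) = (68.96 − 62.5)/(10.62/√15) = 2.3559
df = n − 1 = 14
Two-sided p-value ≈ 0.034
Since p ≈ 0.034 > α = 0.02, fail to reject H0; the data do not provide sufficient evidence against H0.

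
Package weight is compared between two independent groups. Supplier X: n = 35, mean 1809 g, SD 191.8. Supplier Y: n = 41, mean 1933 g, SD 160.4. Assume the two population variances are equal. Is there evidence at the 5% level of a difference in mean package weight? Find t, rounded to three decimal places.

-3.070

Let group 1 = supplier X, group 2 = supplier Y. H0: μ_1 = μ_2; H1: μ_1 ≠ μ_2 (two-sample pooled-variance t-test, two-sided).
s_p² = [(35−1)·191.8² + (41−1)·160.4²]/(35+41−2) = 30809.4
t = (1809 − 1933)/√[30809.4·(1/35 + 1/41)] = -3.070
df = n₁ + n₂ − 2 = 74
Two-sided p-value ≈ 0.0030
Since p ≈ 0.0030 < α = 0.05, reject H0; the evidence is statistically significant.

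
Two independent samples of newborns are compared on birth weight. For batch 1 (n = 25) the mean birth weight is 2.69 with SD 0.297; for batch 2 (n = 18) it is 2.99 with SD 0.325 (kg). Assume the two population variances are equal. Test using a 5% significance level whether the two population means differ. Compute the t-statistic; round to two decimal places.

Let group 1 = batch 1, group 2 = batch 2. H0: μ_1 = μ_2; H1: μ_1 ≠ μ_2 (two-sample pooled-variance t-test, two-sided).
s_p² = [(25−1)·0.297² + (18−1)·0.325²]/(25+18−2) = 0.0954303
t = (2.69 − 2.99)/√[0.0954303·(1/25 + 1/18)] = -3.14
df = n₁ + n₂ − 2 = 41
Two-sided p-value ≈ 0.003
Since p ≈ 0.003 < α = 0.05, reject H0; the data support H1.

-3.14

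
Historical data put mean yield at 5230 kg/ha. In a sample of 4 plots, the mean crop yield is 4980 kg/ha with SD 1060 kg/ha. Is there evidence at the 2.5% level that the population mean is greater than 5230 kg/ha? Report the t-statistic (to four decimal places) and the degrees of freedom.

H0: μ = 5230; H1: μ > 5230 (one-sample t-test, right-tailed).
t = (x̄ − μ₀)/(s/√n) = (4980 − 5230)/(1060/√4) = -0.4717
df = n − 1 = 3
p-value = P(T ≥ -0.4717) ≈ 0.6653
Since p ≈ 0.6653 > α = 0.025, fail to reject H0; the data do not provide sufficient evidence against H0.

t = -0.4717, df = 3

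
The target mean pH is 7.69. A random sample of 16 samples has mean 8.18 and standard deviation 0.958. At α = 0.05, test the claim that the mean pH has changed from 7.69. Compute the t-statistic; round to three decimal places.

2.046

H0: μ = 7.69; H1: μ ≠ 7.69 (one-sample t-test, two-sided).
t = (x̄ − μ₀)/(s/√n) = (8.18 − 7.69)/(0.958/√16) = 2.046
df = n − 1 = 15
Two-sided p-value ≈ 0.059
Since p ≈ 0.059 > α = 0.05, fail to reject H0; the evidence is not statistically significant.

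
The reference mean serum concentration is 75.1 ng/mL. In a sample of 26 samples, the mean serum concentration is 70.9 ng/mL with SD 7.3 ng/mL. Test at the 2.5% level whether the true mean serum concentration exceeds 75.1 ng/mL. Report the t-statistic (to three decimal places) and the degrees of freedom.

H0: μ = 75.1; H1: μ > 75.1 (one-sample t-test, right-tailed).
t = (x̄ − μ₀)/(s/√n) = (70.9 − 75.1)/(7.3/√26) = -2.934
df = n − 1 = 25
p-value = P(T ≥ -2.934) ≈ 0.996
Since p ≈ 0.996 > α = 0.025, fail to reject H0; the evidence is not statistically significant.

t = -2.934, df = 25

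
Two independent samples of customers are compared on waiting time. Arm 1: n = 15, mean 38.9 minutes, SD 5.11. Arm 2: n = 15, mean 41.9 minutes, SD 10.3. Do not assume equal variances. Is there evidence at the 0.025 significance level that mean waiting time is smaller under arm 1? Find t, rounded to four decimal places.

-1.0105

Let group 1 = arm 1, group 2 = arm 2. H0: μ_1 = μ_2; H1: μ_1 < μ_2 (Welch's two-sample t-test, left-tailed).
t = (x̄_1 − x̄_2)/√(s_1²/n_1 + s_2²/n_2) = (38.9 − 41.9)/√(5.11²/15 + 10.3²/15) = -1.0105
Welch–Satterthwaite df ≈ 20.50
p-value = P(T ≤ -1.0105) ≈ 0.162
Since p ≈ 0.162 > α = 0.025, fail to reject H0; the data do not provide sufficient evidence against H0.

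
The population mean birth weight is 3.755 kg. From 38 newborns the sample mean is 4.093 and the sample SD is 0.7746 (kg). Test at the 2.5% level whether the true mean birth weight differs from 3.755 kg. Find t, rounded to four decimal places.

H0: μ = 3.755; H1: μ ≠ 3.755 (one-sample t-test, two-sided).
t = (x̄ − μ₀)/(s/√n) = (4.093 − 3.755)/(0.7746/√38) = 2.6899
df = n − 1 = 37
Two-sided p-value ≈ 0.011
Since p ≈ 0.011 < α = 0.025, reject H0; the data support H1.

2.6899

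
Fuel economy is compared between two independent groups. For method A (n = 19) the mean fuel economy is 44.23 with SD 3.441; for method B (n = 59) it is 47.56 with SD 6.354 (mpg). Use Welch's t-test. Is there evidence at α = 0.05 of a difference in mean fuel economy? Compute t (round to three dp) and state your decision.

Let group 1 = method A, group 2 = method B. H0: μ_1 = μ_2; H1: μ_1 ≠ μ_2 (Welch's two-sample t-test, two-sided).
t = (x̄_1 − x̄_2)/√(s_1²/n_1 + s_2²/n_2) = (44.23 − 47.56)/√(3.441²/19 + 6.354²/59) = -2.912
Welch–Satterthwaite df ≈ 57.66
Two-sided p-value ≈ 0.005
Since p ≈ 0.005 < α = 0.05, reject H0; the evidence is statistically significant.

t = -2.912; reject H0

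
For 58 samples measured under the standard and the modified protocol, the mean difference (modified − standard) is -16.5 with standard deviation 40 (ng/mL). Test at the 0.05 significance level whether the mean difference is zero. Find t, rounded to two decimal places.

H0: μ_d = 0; H1: μ_d ≠ 0 (paired t-test on the differences, two-sided).
t = d̄/(s_d/√n) = -16.5/(40/√58) = -3.14
df = n − 1 = 57
Two-sided p-value ≈ 0.0027
Since p ≈ 0.0027 < α = 0.05, reject H0; the data support H1.

-3.14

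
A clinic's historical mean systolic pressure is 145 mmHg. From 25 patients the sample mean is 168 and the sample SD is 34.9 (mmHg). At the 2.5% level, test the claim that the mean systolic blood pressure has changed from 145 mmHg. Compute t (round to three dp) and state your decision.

H0: μ = 145; H1: μ ≠ 145 (one-sample t-test, two-sided).
t = (x̄ − μ₀)/(s/√n) = (168 − 145)/(34.9/√25) = 3.295
df = n − 1 = 24
Two-sided p-value ≈ 0.003
Since p ≈ 0.003 < α = 0.025, reject H0; the evidence is statistically significant.

t = 3.295; reject H0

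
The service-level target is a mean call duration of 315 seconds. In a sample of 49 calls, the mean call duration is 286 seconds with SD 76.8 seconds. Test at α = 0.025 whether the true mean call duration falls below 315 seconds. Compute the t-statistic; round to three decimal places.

-2.643

H0: μ = 315; H1: μ < 315 (one-sample t-test, left-tailed).
t = (x̄ − μ₀)/(s/√n) = (286 − 315)/(76.8/√49) = -2.643
df = n − 1 = 48
p-value = P(T ≤ -2.643) ≈ 0.0055
Since p ≈ 0.0055 < α = 0.025, reject H0; the data support H1.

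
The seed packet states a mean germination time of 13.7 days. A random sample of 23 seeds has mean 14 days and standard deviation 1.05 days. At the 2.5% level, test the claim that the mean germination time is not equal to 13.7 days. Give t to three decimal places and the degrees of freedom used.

t = 1.370, df = 22

H0: μ = 13.7; H1: μ ≠ 13.7 (one-sample t-test, two-sided).
t = (x̄ − μ₀)/(s/√n) = (14 − 13.7)/(1.05/√23) = 1.370
df = n − 1 = 22
Two-sided p-value ≈ 0.1844
Since p ≈ 0.1844 > α = 0.025, fail to reject H0; the data do not provide sufficient evidence against H0.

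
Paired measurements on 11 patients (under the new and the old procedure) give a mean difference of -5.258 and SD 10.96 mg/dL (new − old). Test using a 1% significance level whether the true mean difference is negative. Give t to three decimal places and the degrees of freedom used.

H0: μ_d = 0; H1: μ_d < 0 (paired t-test on the differences, left-tailed).
t = d̄/(s_d/√n) = -5.258/(10.96/√11) = -1.591
df = n − 1 = 10
p-value = P(T ≤ -1.591) ≈ 0.071
Since p ≈ 0.071 > α = 0.01, fail to reject H0; the evidence is not statistically significant.

t = -1.591, df = 10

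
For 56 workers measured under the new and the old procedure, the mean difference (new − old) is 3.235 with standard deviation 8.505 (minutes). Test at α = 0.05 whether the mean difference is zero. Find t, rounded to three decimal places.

H0: μ_d = 0; H1: μ_d ≠ 0 (paired t-test on the differences, two-sided).
t = d̄/(s_d/√n) = 3.235/(8.505/√56) = 2.846
df = n − 1 = 55
Two-sided p-value ≈ 0.006
Since p ≈ 0.006 < α = 0.05, reject H0; the evidence is statistically significant.

2.846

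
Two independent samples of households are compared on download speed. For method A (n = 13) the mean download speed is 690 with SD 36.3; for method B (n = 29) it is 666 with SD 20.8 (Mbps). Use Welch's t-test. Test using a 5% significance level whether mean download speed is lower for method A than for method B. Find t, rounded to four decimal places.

2.2257

Let group 1 = method A, group 2 = method B. H0: μ_1 = μ_2; H1: μ_1 < μ_2 (Welch's two-sample t-test, left-tailed).
t = (x̄_1 − x̄_2)/√(s_1²/n_1 + s_2²/n_2) = (690 − 666)/√(36.3²/13 + 20.8²/29) = 2.2257
Welch–Satterthwaite df ≈ 15.65
p-value = P(T ≤ 2.2257) ≈ 0.979
Since p ≈ 0.979 > α = 0.05, fail to reject H0; the evidence is not statistically significant.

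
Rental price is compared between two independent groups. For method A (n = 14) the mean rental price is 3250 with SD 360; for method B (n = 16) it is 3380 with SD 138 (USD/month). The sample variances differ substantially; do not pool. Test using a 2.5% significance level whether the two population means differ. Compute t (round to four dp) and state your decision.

Let group 1 = method A, group 2 = method B. H0: μ_1 = μ_2; H1: μ_1 ≠ μ_2 (Welch's two-sample t-test, two-sided).
t = (x̄_1 − x̄_2)/√(s_1²/n_1 + s_2²/n_2) = (3250 − 3380)/√(360²/14 + 138²/16) = -1.2719
Welch–Satterthwaite df ≈ 16.32
Two-sided p-value ≈ 0.221
Since p ≈ 0.221 > α = 0.025, fail to reject H0; the evidence is not statistically significant.

t = -1.2719; fail to reject H0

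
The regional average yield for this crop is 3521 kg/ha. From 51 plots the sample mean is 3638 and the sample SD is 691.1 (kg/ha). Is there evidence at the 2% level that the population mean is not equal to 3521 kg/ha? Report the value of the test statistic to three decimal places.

1.209

H0: μ = 3521; H1: μ ≠ 3521 (one-sample t-test, two-sided).
t = (x̄ − μ₀)/(s/√n) = (3638 − 3521)/(691.1/√51) = 1.209
df = n − 1 = 50
Two-sided p-value ≈ 0.2323
Since p ≈ 0.2323 > α = 0.02, fail to reject H0; the evidence is not statistically significant.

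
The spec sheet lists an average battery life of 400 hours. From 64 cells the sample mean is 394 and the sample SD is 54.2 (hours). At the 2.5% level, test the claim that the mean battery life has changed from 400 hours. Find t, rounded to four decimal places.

-0.8856

H0: μ = 400; H1: μ ≠ 400 (one-sample t-test, two-sided).
t = (x̄ − μ₀)/(s/√n) = (394 − 400)/(54.2/√64) = -0.8856
df = n − 1 = 63
Two-sided p-value ≈ 0.3792
Since p ≈ 0.3792 > α = 0.025, fail to reject H0; the evidence is not statistically significant.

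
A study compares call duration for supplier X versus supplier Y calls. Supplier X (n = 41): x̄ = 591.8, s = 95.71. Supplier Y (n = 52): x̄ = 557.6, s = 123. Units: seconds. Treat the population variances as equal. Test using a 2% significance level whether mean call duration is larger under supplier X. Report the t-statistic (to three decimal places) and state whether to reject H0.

Let group 1 = supplier X, group 2 = supplier Y. H0: μ_1 = μ_2; H1: μ_1 > μ_2 (two-sample pooled-variance t-test, right-tailed).
s_p² = [(41−1)·95.71² + (52−1)·123²]/(41+52−2) = 12505.4
t = (591.8 − 557.6)/√[12505.4·(1/41 + 1/52)] = 1.464
df = n₁ + n₂ − 2 = 91
p-value = P(T ≥ 1.464) ≈ 0.0733
Since p ≈ 0.0733 > α = 0.02, fail to reject H0; the data do not provide sufficient evidence against H0.

t = 1.464; fail to reject H0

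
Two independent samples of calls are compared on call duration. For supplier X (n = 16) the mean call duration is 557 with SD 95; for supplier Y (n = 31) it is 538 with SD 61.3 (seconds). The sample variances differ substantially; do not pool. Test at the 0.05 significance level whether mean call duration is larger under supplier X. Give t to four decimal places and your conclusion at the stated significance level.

Let group 1 = supplier X, group 2 = supplier Y. H0: μ_1 = μ_2; H1: μ_1 > μ_2 (Welch's two-sample t-test, right-tailed).
t = (x̄_1 − x̄_2)/√(s_1²/n_1 + s_2²/n_2) = (557 − 538)/√(95²/16 + 61.3²/31) = 0.7258
Welch–Satterthwaite df ≈ 21.64
p-value = P(T ≥ 0.7258) ≈ 0.2379
Since p ≈ 0.2379 > α = 0.05, fail to reject H0; the evidence is not statistically significant.

t = 0.7258; fail to reject H0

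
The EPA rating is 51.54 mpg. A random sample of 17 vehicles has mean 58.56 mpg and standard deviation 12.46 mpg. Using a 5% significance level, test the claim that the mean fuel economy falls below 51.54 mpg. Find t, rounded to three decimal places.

2.323

H0: μ = 51.54; H1: μ < 51.54 (one-sample t-test, left-tailed).
t = (x̄ − μ₀)/(s/√n) = (58.56 − 51.54)/(12.46/√17) = 2.323
df = n − 1 = 16
p-value = P(T ≤ 2.323) ≈ 0.983
Since p ≈ 0.983 > α = 0.05, fail to reject H0; the evidence is not statistically significant.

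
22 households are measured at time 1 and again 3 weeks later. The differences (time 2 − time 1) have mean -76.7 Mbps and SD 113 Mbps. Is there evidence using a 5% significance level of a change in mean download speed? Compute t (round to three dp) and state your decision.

H0: μ_d = 0; H1: μ_d ≠ 0 (paired t-test on the differences, two-sided).
t = d̄/(s_d/√n) = -76.7/(113/√22) = -3.184
df = n − 1 = 21
Two-sided p-value ≈ 0.0045
Since p ≈ 0.0045 < α = 0.05, reject H0; the evidence is statistically significant.

t = -3.184; reject H0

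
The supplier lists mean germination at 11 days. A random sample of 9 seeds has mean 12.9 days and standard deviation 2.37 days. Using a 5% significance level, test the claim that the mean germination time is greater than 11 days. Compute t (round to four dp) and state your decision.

t = 2.4051; reject H0

H0: μ = 11; H1: μ > 11 (one-sample t-test, right-tailed).
t = (x̄ − μ₀)/(s/√n) = (12.9 − 11)/(2.37/√9) = 2.4051
df = n − 1 = 8
p-value = P(T ≥ 2.4051) ≈ 0.021
Since p ≈ 0.021 < α = 0.05, reject H0; the data support H1.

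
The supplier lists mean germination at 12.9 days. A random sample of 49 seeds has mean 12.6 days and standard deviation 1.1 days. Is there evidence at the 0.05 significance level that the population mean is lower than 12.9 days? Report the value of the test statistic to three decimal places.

H0: μ = 12.9; H1: μ < 12.9 (one-sample t-test, left-tailed).
t = (x̄ − μ₀)/(s/√n) = (12.6 − 12.9)/(1.1/√49) = -1.909
df = n − 1 = 48
p-value = P(T ≤ -1.909) ≈ 0.031
Since p ≈ 0.031 < α = 0.05, reject H0; the data support H1.

-1.909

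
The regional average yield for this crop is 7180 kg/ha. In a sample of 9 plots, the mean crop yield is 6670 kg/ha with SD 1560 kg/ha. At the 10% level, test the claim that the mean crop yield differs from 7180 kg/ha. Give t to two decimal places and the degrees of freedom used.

t = -0.98, df = 8

H0: μ = 7180; H1: μ ≠ 7180 (one-sample t-test, two-sided).
t = (x̄ − μ₀)/(s/√n) = (6670 − 7180)/(1560/√9) = -0.98
df = n − 1 = 8
Two-sided p-value ≈ 0.355
Since p ≈ 0.355 > α = 0.1, fail to reject H0; the evidence is not statistically significant.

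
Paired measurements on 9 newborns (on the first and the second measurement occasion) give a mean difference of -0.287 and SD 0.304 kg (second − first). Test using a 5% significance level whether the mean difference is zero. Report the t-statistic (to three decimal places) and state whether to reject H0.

H0: μ_d = 0; H1: μ_d ≠ 0 (paired t-test on the differences, two-sided).
t = d̄/(s_d/√n) = -0.287/(0.304/√9) = -2.832
df = n − 1 = 8
Two-sided p-value ≈ 0.0221
Since p ≈ 0.0221 < α = 0.05, reject H0; the data support H1.

t = -2.832; reject H0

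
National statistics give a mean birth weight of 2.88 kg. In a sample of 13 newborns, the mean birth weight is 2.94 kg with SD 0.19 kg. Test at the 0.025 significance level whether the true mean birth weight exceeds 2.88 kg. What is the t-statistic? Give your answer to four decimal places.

1.1386

H0: μ = 2.88; H1: μ > 2.88 (one-sample t-test, right-tailed).
t = (x̄ − μ₀)/(s/√n) = (2.94 − 2.88)/(0.19/√13) = 1.1386
df = n − 1 = 12
p-value = P(T ≥ 1.1386) ≈ 0.1385
Since p ≈ 0.1385 > α = 0.025, fail to reject H0; the evidence is not statistically significant.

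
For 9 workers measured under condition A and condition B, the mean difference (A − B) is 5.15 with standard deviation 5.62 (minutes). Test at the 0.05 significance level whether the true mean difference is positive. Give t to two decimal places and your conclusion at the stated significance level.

H0: μ_d = 0; H1: μ_d > 0 (paired t-test on the differences, right-tailed).
t = d̄/(s_d/√n) = 5.15/(5.62/√9) = 2.75
df = n − 1 = 8
p-value = P(T ≥ 2.75) ≈ 0.013
Since p ≈ 0.013 < α = 0.05, reject H0; the data support H1.

t = 2.75; reject H0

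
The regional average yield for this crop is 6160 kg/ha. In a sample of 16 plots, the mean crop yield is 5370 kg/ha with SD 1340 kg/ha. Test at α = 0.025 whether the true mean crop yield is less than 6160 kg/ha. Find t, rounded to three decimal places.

H0: μ = 6160; H1: μ < 6160 (one-sample t-test, left-tailed).
t = (x̄ − μ₀)/(s/√n) = (5370 − 6160)/(1340/√16) = -2.358
df = n − 1 = 15
p-value = P(T ≤ -2.358) ≈ 0.0162
Since p ≈ 0.0162 < α = 0.025, reject H0; the data support H1.

-2.358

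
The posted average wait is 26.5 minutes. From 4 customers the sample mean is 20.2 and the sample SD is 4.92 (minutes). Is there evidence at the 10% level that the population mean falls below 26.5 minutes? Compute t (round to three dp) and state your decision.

t = -2.561; reject H0

H0: μ = 26.5; H1: μ < 26.5 (one-sample t-test, left-tailed).
t = (x̄ − μ₀)/(s/√n) = (20.2 − 26.5)/(4.92/√4) = -2.561
df = n − 1 = 3
p-value = P(T ≤ -2.561) ≈ 0.0416
Since p ≈ 0.0416 < α = 0.1, reject H0; the evidence is statistically significant.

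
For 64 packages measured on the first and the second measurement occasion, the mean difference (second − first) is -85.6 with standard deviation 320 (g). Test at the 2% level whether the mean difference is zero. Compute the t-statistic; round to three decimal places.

-2.140

H0: μ_d = 0; H1: μ_d ≠ 0 (paired t-test on the differences, two-sided).
t = d̄/(s_d/√n) = -85.6/(320/√64) = -2.140
df = n − 1 = 63
Two-sided p-value ≈ 0.036
Since p ≈ 0.036 > α = 0.02, fail to reject H0; the evidence is not statistically significant.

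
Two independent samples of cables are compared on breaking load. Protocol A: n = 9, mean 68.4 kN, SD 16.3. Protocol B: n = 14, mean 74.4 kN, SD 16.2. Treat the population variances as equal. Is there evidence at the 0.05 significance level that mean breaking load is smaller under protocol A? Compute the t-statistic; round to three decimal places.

-0.865

Let group 1 = protocol A, group 2 = protocol B. H0: μ_1 = μ_2; H1: μ_1 < μ_2 (two-sample pooled-variance t-test, left-tailed).
s_p² = [(9−1)·16.3² + (14−1)·16.2²]/(9+14−2) = 263.678
t = (68.4 − 74.4)/√[263.678·(1/9 + 1/14)] = -0.865
df = n₁ + n₂ − 2 = 21
p-value = P(T ≤ -0.865) ≈ 0.198
Since p ≈ 0.198 > α = 0.05, fail to reject H0; the data do not provide sufficient evidence against H0.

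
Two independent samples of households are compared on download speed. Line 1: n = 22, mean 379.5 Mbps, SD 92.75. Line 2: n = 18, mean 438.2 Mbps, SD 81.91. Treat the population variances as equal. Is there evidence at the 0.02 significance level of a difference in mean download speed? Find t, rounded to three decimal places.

Let group 1 = line 1, group 2 = line 2. H0: μ_1 = μ_2; H1: μ_1 ≠ μ_2 (two-sample pooled-variance t-test, two-sided).
s_p² = [(22−1)·92.75² + (18−1)·81.91²]/(22+18−2) = 7755.55
t = (379.5 − 438.2)/√[7755.55·(1/22 + 1/18)] = -2.097
df = n₁ + n₂ − 2 = 38
Two-sided p-value ≈ 0.043
Since p ≈ 0.043 > α = 0.02, fail to reject H0; the evidence is not statistically significant.

-2.097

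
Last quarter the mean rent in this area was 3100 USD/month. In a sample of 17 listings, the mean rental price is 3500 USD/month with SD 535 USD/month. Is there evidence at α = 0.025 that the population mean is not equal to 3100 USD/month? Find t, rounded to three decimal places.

3.083

H0: μ = 3100; H1: μ ≠ 3100 (one-sample t-test, two-sided).
t = (x̄ − μ₀)/(s/√n) = (3500 − 3100)/(535/√17) = 3.083
df = n − 1 = 16
Two-sided p-value ≈ 0.007
Since p ≈ 0.007 < α = 0.025, reject H0; the data support H1.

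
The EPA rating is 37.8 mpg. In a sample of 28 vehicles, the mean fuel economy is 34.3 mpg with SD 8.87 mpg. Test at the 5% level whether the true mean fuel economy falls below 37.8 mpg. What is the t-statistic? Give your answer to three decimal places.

-2.088

H0: μ = 37.8; H1: μ < 37.8 (one-sample t-test, left-tailed).
t = (x̄ − μ₀)/(s/√n) = (34.3 − 37.8)/(8.87/√28) = -2.088
df = n − 1 = 27
p-value = P(T ≤ -2.088) ≈ 0.023
Since p ≈ 0.023 < α = 0.05, reject H0; the data support H1.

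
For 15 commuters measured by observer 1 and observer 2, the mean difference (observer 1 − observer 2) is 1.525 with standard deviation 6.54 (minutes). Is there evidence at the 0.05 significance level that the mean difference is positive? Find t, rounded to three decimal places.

H0: μ_d = 0; H1: μ_d > 0 (paired t-test on the differences, right-tailed).
t = d̄/(s_d/√n) = 1.525/(6.54/√15) = 0.903
df = n − 1 = 14
p-value = P(T ≥ 0.903) ≈ 0.1909
Since p ≈ 0.1909 > α = 0.05, fail to reject H0; the evidence is not statistically significant.

0.903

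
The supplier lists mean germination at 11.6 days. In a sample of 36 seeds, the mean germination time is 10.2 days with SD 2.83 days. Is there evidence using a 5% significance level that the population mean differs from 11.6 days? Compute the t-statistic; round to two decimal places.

-2.97

H0: μ = 11.6; H1: μ ≠ 11.6 (one-sample t-test, two-sided).
t = (x̄ − μ₀)/(s/√n) = (10.2 − 11.6)/(2.83/√36) = -2.97
df = n − 1 = 35
Two-sided p-value ≈ 0.005
Since p ≈ 0.005 < α = 0.05, reject H0; the data support H1.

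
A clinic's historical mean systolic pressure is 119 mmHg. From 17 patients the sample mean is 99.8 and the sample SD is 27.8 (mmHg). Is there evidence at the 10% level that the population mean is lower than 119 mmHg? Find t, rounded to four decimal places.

-2.8476

H0: μ = 119; H1: μ < 119 (one-sample t-test, left-tailed).
t = (x̄ − μ₀)/(s/√n) = (99.8 − 119)/(27.8/√17) = -2.8476
df = n − 1 = 16
p-value = P(T ≤ -2.8476) ≈ 0.0058
Since p ≈ 0.0058 < α = 0.1, reject H0; the data support H1.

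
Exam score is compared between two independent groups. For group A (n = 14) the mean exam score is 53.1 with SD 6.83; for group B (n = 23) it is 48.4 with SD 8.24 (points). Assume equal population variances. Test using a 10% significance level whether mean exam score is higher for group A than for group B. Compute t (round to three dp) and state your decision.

t = 1.790; reject H0

Let group 1 = group A, group 2 = group B. H0: μ_1 = μ_2; H1: μ_1 > μ_2 (two-sample pooled-variance t-test, right-tailed).
s_p² = [(14−1)·6.83² + (23−1)·8.24²]/(14+23−2) = 60.0052
t = (53.1 − 48.4)/√[60.0052·(1/14 + 1/23)] = 1.790
df = n₁ + n₂ − 2 = 35
p-value = P(T ≥ 1.790) ≈ 0.0411
Since p ≈ 0.0411 < α = 0.1, reject H0; the evidence is statistically significant.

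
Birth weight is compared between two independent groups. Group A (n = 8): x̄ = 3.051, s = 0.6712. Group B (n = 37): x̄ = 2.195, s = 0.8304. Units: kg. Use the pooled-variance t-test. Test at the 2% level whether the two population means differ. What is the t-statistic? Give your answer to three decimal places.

Let group 1 = group A, group 2 = group B. H0: μ_1 = μ_2; H1: μ_1 ≠ μ_2 (two-sample pooled-variance t-test, two-sided).
s_p² = [(8−1)·0.6712² + (37−1)·0.8304²]/(8+37−2) = 0.650648
t = (3.051 − 2.195)/√[0.650648·(1/8 + 1/37)] = 2.722
df = n₁ + n₂ − 2 = 43
Two-sided p-value ≈ 0.0093
Since p ≈ 0.0093 < α = 0.02, reject H0; the data support H1.

2.722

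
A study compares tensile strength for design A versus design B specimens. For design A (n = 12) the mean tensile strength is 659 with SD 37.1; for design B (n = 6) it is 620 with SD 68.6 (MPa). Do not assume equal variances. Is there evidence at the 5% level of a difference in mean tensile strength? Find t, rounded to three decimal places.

Let group 1 = design A, group 2 = design B. H0: μ_1 = μ_2; H1: μ_1 ≠ μ_2 (Welch's two-sample t-test, two-sided).
t = (x̄_1 − x̄_2)/√(s_1²/n_1 + s_2²/n_2) = (659 − 620)/√(37.1²/12 + 68.6²/6) = 1.301
Welch–Satterthwaite df ≈ 6.51
Two-sided p-value ≈ 0.2375
Since p ≈ 0.2375 > α = 0.05, fail to reject H0; the data do not provide sufficient evidence against H0.

1.301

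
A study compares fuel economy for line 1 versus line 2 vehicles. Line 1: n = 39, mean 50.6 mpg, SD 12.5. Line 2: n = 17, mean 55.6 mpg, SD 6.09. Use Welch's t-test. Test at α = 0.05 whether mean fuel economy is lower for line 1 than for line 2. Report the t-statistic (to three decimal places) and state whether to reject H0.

Let group 1 = line 1, group 2 = line 2. H0: μ_1 = μ_2; H1: μ_1 < μ_2 (Welch's two-sample t-test, left-tailed).
t = (x̄_1 − x̄_2)/√(s_1²/n_1 + s_2²/n_2) = (50.6 − 55.6)/√(12.5²/39 + 6.09²/17) = -2.010
Welch–Satterthwaite df ≈ 53.19
p-value = P(T ≤ -2.010) ≈ 0.0248
Since p ≈ 0.0248 < α = 0.05, reject H0; the evidence is statistically significant.

t = -2.010; reject H0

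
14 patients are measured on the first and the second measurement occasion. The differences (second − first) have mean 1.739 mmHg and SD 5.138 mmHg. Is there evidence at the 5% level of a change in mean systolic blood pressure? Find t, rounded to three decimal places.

H0: μ_d = 0; H1: μ_d ≠ 0 (paired t-test on the differences, two-sided).
t = d̄/(s_d/√n) = 1.739/(5.138/√14) = 1.266
df = n − 1 = 13
Two-sided p-value ≈ 0.228
Since p ≈ 0.228 > α = 0.05, fail to reject H0; the evidence is not statistically significant.

1.266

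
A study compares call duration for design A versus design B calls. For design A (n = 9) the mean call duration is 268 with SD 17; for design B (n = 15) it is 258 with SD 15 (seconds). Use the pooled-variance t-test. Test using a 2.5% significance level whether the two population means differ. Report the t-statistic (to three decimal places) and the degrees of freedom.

Let group 1 = design A, group 2 = design B. H0: μ_1 = μ_2; H1: μ_1 ≠ μ_2 (two-sample pooled-variance t-test, two-sided).
s_p² = [(9−1)·17² + (15−1)·15²]/(9+15−2) = 248.273
t = (268 − 258)/√[248.273·(1/9 + 1/15)] = 1.505
df = n₁ + n₂ − 2 = 22
Two-sided p-value ≈ 0.1465
Since p ≈ 0.1465 > α = 0.025, fail to reject H0; the data do not provide sufficient evidence against H0.

t = 1.505, df = 22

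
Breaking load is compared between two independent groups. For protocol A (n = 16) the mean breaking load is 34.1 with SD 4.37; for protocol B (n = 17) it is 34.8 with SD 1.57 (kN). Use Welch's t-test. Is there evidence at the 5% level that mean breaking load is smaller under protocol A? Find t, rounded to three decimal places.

Let group 1 = protocol A, group 2 = protocol B. H0: μ_1 = μ_2; H1: μ_1 < μ_2 (Welch's two-sample t-test, left-tailed).
t = (x̄_1 − x̄_2)/√(s_1²/n_1 + s_2²/n_2) = (34.1 − 34.8)/√(4.37²/16 + 1.57²/17) = -0.605
Welch–Satterthwaite df ≈ 18.61
p-value = P(T ≤ -0.605) ≈ 0.2762
Since p ≈ 0.2762 > α = 0.05, fail to reject H0; the evidence is not statistically significant.

-0.605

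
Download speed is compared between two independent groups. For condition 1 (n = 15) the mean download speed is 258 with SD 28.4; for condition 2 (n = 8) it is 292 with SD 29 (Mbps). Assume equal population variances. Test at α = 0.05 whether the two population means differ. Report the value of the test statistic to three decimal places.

-2.715

Let group 1 = condition 1, group 2 = condition 2. H0: μ_1 = μ_2; H1: μ_1 ≠ μ_2 (two-sample pooled-variance t-test, two-sided).
s_p² = [(15−1)·28.4² + (8−1)·29²]/(15+8−2) = 818.04
t = (258 − 292)/√[818.04·(1/15 + 1/8)] = -2.715
df = n₁ + n₂ − 2 = 21
Two-sided p-value ≈ 0.0130
Since p ≈ 0.0130 < α = 0.05, reject H0; the evidence is statistically significant.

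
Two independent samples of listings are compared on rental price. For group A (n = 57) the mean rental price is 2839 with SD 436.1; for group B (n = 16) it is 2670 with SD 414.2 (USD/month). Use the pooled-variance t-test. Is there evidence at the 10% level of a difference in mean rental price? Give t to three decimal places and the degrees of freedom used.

Let group 1 = group A, group 2 = group B. H0: μ_1 = μ_2; H1: μ_1 ≠ μ_2 (two-sample pooled-variance t-test, two-sided).
s_p² = [(57−1)·436.1² + (16−1)·414.2²]/(57+16−2) = 186249
t = (2839 − 2670)/√[186249·(1/57 + 1/16)] = 1.384
df = n₁ + n₂ − 2 = 71
Two-sided p-value ≈ 0.171
Since p ≈ 0.171 > α = 0.1, fail to reject H0; the evidence is not statistically significant.

t = 1.384, df = 71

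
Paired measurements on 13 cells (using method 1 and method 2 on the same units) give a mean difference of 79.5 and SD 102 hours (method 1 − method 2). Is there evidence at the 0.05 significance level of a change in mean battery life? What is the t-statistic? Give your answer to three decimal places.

H0: μ_d = 0; H1: μ_d ≠ 0 (paired t-test on the differences, two-sided).
t = d̄/(s_d/√n) = 79.5/(102/√13) = 2.810
df = n − 1 = 12
Two-sided p-value ≈ 0.016
Since p ≈ 0.016 < α = 0.05, reject H0; the evidence is statistically significant.

2.810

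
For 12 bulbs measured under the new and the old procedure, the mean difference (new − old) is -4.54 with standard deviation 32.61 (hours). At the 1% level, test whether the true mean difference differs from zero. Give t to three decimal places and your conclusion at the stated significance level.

t = -0.482; fail to reject H0

H0: μ_d = 0; H1: μ_d ≠ 0 (paired t-test on the differences, two-sided).
t = d̄/(s_d/√n) = -4.54/(32.61/√12) = -0.482
df = n − 1 = 11
Two-sided p-value ≈ 0.639
Since p ≈ 0.639 > α = 0.01, fail to reject H0; the evidence is not statistically significant.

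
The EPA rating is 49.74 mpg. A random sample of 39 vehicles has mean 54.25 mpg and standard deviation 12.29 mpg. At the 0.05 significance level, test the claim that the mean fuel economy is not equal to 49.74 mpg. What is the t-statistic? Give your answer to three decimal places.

2.292

H0: μ = 49.74; H1: μ ≠ 49.74 (one-sample t-test, two-sided).
t = (x̄ − μ₀)/(s/√n) = (54.25 − 49.74)/(12.29/√39) = 2.292
df = n − 1 = 38
Two-sided p-value ≈ 0.028
Since p ≈ 0.028 < α = 0.05, reject H0; the data support H1.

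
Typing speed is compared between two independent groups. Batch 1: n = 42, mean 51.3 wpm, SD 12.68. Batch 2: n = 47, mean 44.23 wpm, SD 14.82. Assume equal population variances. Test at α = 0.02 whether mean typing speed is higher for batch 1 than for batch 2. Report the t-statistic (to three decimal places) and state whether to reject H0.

t = 2.404; reject H0

Let group 1 = batch 1, group 2 = batch 2. H0: μ_1 = μ_2; H1: μ_1 > μ_2 (two-sample pooled-variance t-test, right-tailed).
s_p² = [(42−1)·12.68² + (47−1)·14.82²]/(42+47−2) = 191.898
t = (51.3 − 44.23)/√[191.898·(1/42 + 1/47)] = 2.404
df = n₁ + n₂ − 2 = 87
p-value = P(T ≥ 2.404) ≈ 0.0092
Since p ≈ 0.0092 < α = 0.02, reject H0; the data support H1.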